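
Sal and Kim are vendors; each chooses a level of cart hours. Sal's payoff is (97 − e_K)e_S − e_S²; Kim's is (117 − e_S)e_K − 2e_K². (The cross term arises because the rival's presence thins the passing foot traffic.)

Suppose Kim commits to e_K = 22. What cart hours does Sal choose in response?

Expanding Sal's payoff: 97e_S − e_Ke_S − e_S².
∂π/∂e_S = 97 − e_K − 2e_S = 0, so e_S = 48.5 − 0.5e_K.
At e_K = 22: e_S = 48.5 − 0.5·22 = 37.5.

37.5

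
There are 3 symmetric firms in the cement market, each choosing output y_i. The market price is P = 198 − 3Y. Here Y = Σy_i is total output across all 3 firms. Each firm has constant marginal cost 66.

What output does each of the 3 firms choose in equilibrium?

A representative firm's profit is π_i = y_i(198 − 3Y) − 66y_i, with Y = y_i + Σ_{j≠i} y_j.
First-order condition: 132 − 6y_i − 3Σ_{j≠i} y_j = 0.
Imposing symmetry (y_j = y for all j) turns Σ_{j≠i} y_j into 2y, so 132 = 12y and y = 11.

11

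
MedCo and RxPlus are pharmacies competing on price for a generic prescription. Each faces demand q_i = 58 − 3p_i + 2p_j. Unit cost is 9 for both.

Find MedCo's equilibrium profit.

MedCo's profit: π = (p_{MedCo} − 9)(58 − 3p_{MedCo} + 2p_{RxPlus}).
∂π/∂p_{MedCo} = 85 − 6p_{MedCo} + 2p_{RxPlus} = 0 ⇒ p_{MedCo} = 85/6 + (1/3)p_{RxPlus}.
By symmetry p_{RxPlus} = p_{MedCo}; substituting into the reaction function, (2/3)p_{MedCo} = 85/6 and p_{MedCo} = 21.25.
q_{MedCo} = 58 − 3·21.25 + 2·21.25 = 36.75.
Profit = (21.25 − 9)·36.75 = 450.1875.

450.1875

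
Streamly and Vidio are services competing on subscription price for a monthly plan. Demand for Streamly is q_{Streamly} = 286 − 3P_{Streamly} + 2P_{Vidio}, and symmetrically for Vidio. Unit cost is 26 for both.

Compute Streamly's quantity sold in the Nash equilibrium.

195

Streamly's profit: π = (P_{Streamly} − 26)(286 − 3P_{Streamly} + 2P_{Vidio}).
∂π/∂P_{Streamly} = 364 − 6P_{Streamly} + 2P_{Vidio} = 0 ⇒ P_{Streamly} = 182/3 + (1/3)P_{Vidio}.
The game is symmetric, so in equilibrium P_{Vidio} = P_{Streamly}: the reaction function gives (2/3)P_{Streamly} = 182/3, hence P_{Streamly} = 91.
q_{Streamly} = 286 − 3·91 + 2·91 = 195.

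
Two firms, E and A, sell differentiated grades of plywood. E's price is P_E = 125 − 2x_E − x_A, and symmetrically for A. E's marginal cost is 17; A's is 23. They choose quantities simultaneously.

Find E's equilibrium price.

61

Firm E's profit: π = x_E(125 − 2x_E − x_A) − 17x_E.
∂π/∂x_E = 108 − 4x_E − x_A = 0 ⇒ x_E = 27 − 0.25x_A.
Similarly x_A = 25.5 − 0.25x_E.
Substituting the second reaction function into the first: x_E = 27 − 0.25(25.5 − 0.25x_E), which gives 0.9375x_E = 20.625 ⇒ x_E = 22.
Then x_A = 25.5 − 0.25·22 = 20.
P_E = 125 − 2·22 − 20 = 61.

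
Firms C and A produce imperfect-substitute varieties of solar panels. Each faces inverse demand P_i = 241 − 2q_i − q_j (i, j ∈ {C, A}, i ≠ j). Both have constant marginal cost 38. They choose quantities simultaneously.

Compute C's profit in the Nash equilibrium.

3296.72

Firm C's profit: π = q_C(241 − 2q_C − q_A) − 38q_C.
∂π/∂q_C = 203 − 4q_C − q_A = 0 ⇒ q_C = 50.75 − 0.25q_A.
The game is symmetric, so in equilibrium q_A = q_C: the reaction function gives 1.25q_C = 50.75, hence q_C = 40.6.
P_C = 241 − 2·40.6 − 40.6 = 119.2.
Profit = (119.2 − 38)·40.6 = 3296.72.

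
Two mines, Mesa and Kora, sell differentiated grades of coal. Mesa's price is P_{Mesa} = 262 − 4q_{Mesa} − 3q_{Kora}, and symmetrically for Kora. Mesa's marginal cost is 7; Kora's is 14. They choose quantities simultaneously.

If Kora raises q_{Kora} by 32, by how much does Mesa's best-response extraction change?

Mine Mesa's profit: π = q_{Mesa}(262 − 4q_{Mesa} − 3q_{Kora}) − 7q_{Mesa}.
∂π/∂q_{Mesa} = 255 − 8q_{Mesa} − 3q_{Kora} = 0 ⇒ q_{Mesa} = 31.875 − 0.375q_{Kora}.
The reaction-function slope is −0.375, so a 32-unit rise in q_{Kora} moves q_{Mesa} by −0.375 × 32 = −12. Mesa's best response falls — the actions are strategic substitutes.

-12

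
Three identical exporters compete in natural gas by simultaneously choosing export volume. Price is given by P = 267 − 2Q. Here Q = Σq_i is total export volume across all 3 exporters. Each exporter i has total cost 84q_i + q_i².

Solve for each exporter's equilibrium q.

A representative exporter's profit is π_i = q_i(267 − 2Q) − 84q_i − q_i², with Q = q_i + Σ_{j≠i} q_j.
First-order condition: 183 − 6q_i − 2Σ_{j≠i} q_j = 0.
With identical exporters, set every q_j = q: then 183 − 6q − 4q = 0, i.e. q = 183/10 = 18.3.

18.3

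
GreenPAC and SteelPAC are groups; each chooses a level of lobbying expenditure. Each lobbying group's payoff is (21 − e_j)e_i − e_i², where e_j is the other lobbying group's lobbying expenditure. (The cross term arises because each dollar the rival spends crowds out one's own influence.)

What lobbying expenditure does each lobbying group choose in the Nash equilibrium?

GreenPAC's payoff is (21 − e_S)e_G − e_G².
∂π/∂e_G = 21 − e_S − 2e_G = 0, so e_G = 10.5 − 0.5e_S.
By symmetry e_S = e_G; substituting into the reaction function, 1.5e_G = 10.5 and e_G = 7.

7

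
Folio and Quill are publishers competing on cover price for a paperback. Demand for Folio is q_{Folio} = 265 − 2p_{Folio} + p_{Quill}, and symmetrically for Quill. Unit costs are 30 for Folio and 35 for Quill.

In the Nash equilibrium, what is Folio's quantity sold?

158

Folio's profit: π = (p_{Folio} − 30)(265 − 2p_{Folio} + p_{Quill}).
∂π/∂p_{Folio} = 325 − 4p_{Folio} + p_{Quill} = 0 ⇒ p_{Folio} = 81.25 + 0.25p_{Quill}.
Similarly p_{Quill} = 83.75 + 0.25p_{Folio}.
Plugging p_{Quill} into Folio's best response: p_{Folio} = 81.25 + 0.25(83.75 + 0.25p_{Folio}) ⇒ 0.9375p_{Folio} = 102.1875, so p_{Folio} = 109.
Then p_{Quill} = 83.75 + 0.25·109 = 111.
q_{Folio} = 265 − 2·109 + 111 = 158.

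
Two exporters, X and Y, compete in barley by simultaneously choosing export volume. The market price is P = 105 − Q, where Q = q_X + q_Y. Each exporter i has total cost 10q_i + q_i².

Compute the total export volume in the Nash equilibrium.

38

Exporter X's profit: π = q_X(105 − (q_X + q_Y)) − 10q_X − q_X².
∂π/∂q_X = 95 − 4q_X − q_Y = 0, so q_X = 23.75 − 0.25q_Y.
Setting q_X = q_Y in the reaction function: q_X = 23.75 − 0.25q_X, so q_X = 23.75 / 1.25 = 19.
Total export volume: 19 + 19 = 38.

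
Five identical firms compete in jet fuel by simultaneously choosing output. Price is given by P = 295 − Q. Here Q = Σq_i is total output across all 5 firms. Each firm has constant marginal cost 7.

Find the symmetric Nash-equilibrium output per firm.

A representative firm's profit is π_i = q_i(295 − Q) − 7q_i, with Q = q_i + Σ_{j≠i} q_j.
First-order condition: 288 − 2q_i − Σ_{j≠i} q_j = 0.
With identical firms, set every q_j = q: then 288 − 2q − 4q = 0, i.e. q = 288/6 = 48.

48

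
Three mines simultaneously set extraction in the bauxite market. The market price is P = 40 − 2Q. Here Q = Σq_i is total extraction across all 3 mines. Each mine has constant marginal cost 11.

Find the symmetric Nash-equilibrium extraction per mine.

A representative mine's profit is π_i = q_i(40 − 2Q) − 11q_i, with Q = q_i + Σ_{j≠i} q_j.
First-order condition: 29 − 4q_i − 2Σ_{j≠i} q_j = 0.
In a symmetric equilibrium every mine chooses the same q, so Σ_{j≠i} q_j = 2q. The condition becomes 29 − 8q = 0, giving q = 29/8 = 3.625.

3.625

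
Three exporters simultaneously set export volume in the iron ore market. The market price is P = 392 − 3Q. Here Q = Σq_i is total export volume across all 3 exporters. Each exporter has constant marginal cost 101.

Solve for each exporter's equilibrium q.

A representative exporter's profit is π_i = q_i(392 − 3Q) − 101q_i, with Q = q_i + Σ_{j≠i} q_j.
First-order condition: 291 − 6q_i − 3Σ_{j≠i} q_j = 0.
In a symmetric equilibrium every exporter chooses the same q, so Σ_{j≠i} q_j = 2q. The condition becomes 291 − 12q = 0, giving q = 291/12 = 24.25.

24.25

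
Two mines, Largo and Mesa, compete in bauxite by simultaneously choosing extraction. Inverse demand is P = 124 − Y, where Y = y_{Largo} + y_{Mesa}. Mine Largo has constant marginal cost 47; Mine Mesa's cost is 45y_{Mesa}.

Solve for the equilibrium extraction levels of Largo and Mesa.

25, 27

Mine Largo's profit: π = y_{Largo}(124 − (y_{Largo} + y_{Mesa})) − 47y_{Largo}.
∂π/∂y_{Largo} = 77 − 2y_{Largo} − y_{Mesa} = 0, so y_{Largo} = 38.5 − 0.5y_{Mesa}.
By the same steps for Mesa: y_{Mesa} = 39.5 − 0.5y_{Largo}.
Plugging y_{Mesa} into Largo's best response: y_{Largo} = 38.5 − 0.5(39.5 − 0.5y_{Largo}) ⇒ 0.75y_{Largo} = 18.75, so y_{Largo} = 25.
Then y_{Mesa} = 39.5 − 0.5·25 = 27.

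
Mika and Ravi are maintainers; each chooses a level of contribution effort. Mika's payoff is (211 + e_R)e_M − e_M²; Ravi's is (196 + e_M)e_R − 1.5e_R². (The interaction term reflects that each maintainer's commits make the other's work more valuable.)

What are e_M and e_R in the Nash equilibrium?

165.8, 120.6

Expanding Mika's payoff: 211e_M + e_Re_M − e_M².
∂π/∂e_M = 211 + e_R − 2e_M = 0, so e_M = 105.5 + 0.5e_R.
Likewise for Ravi: e_R = 196/3 + (1/3)e_M.
Solving the two reaction functions simultaneously: (1 − (0.5)(1/3))e_M = 105.5 + 0.5·(196/3), so (5/6)e_M = 829/6 and e_M = 165.8.
Then e_R = 196/3 + (1/3)·165.8 = 120.6.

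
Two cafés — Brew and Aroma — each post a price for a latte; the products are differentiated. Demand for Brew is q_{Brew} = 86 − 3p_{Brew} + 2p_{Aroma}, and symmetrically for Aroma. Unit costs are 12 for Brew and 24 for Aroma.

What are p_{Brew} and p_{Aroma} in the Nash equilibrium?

Brew's profit: π = (p_{Brew} − 12)(86 − 3p_{Brew} + 2p_{Aroma}).
∂π/∂p_{Brew} = 122 − 6p_{Brew} + 2p_{Aroma} = 0 ⇒ p_{Brew} = 61/3 + (1/3)p_{Aroma}.
Similarly p_{Aroma} = 79/3 + (1/3)p_{Brew}.
Plugging p_{Aroma} into Brew's best response: p_{Brew} = 61/3 + (1/3)(79/3 + (1/3)p_{Brew}) ⇒ (8/9)p_{Brew} = 262/9, so p_{Brew} = 32.75.
Then p_{Aroma} = 79/3 + (1/3)·32.75 = 37.25.

32.75, 37.25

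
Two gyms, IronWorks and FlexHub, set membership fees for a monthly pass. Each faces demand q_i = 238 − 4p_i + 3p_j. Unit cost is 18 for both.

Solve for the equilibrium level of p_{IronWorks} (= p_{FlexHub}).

IronWorks's profit: π = (p_{IronWorks} − 18)(238 − 4p_{IronWorks} + 3p_{FlexHub}).
∂π/∂p_{IronWorks} = 310 − 8p_{IronWorks} + 3p_{FlexHub} = 0 ⇒ p_{IronWorks} = 38.75 + 0.375p_{FlexHub}.
The game is symmetric, so in equilibrium p_{FlexHub} = p_{IronWorks}: the reaction function gives 0.625p_{IronWorks} = 38.75, hence p_{IronWorks} = 62.

62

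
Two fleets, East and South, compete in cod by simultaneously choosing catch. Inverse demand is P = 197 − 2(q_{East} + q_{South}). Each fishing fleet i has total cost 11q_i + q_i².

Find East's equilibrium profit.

1621.6875

Fishing fleet East's profit: π = q_{East}(197 − 2(q_{East} + q_{South})) − 11q_{East} − q_{East}².
∂π/∂q_{East} = 186 − 6q_{East} − 2q_{South} = 0, so q_{East} = 31 − (1/3)q_{South}.
Setting q_{East} = q_{South} in the reaction function: q_{East} = 31 − (1/3)q_{East}, so q_{East} = 31 / (4/3) = 23.25.
Price P = 197 − 2·46.5 = 104.
East's profit: (104 − 11)·23.25 − (23.25)² = 1621.6875.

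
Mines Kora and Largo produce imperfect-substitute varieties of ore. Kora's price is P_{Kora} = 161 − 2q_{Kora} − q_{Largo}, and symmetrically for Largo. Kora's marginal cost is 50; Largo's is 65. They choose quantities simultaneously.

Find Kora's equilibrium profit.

Mine Kora's profit: π = q_{Kora}(161 − 2q_{Kora} − q_{Largo}) − 50q_{Kora}.
∂π/∂q_{Kora} = 111 − 4q_{Kora} − q_{Largo} = 0 ⇒ q_{Kora} = 27.75 − 0.25q_{Largo}.
Similarly q_{Largo} = 24 − 0.25q_{Kora}.
Plugging q_{Largo} into Kora's best response: q_{Kora} = 27.75 − 0.25(24 − 0.25q_{Kora}) ⇒ 0.9375q_{Kora} = 21.75, so q_{Kora} = 23.2.
Then q_{Largo} = 24 − 0.25·23.2 = 18.2.
P_{Kora} = 161 − 2·23.2 − 18.2 = 96.4.
Profit = (96.4 − 50)·23.2 = 1076.48.

1076.48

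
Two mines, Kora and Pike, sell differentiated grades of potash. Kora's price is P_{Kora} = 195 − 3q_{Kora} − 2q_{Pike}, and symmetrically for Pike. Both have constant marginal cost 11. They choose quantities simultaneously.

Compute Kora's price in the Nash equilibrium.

80

Mine Kora's profit: π = q_{Kora}(195 − 3q_{Kora} − 2q_{Pike}) − 11q_{Kora}.
∂π/∂q_{Kora} = 184 − 6q_{Kora} − 2q_{Pike} = 0 ⇒ q_{Kora} = 92/3 − (1/3)q_{Pike}.
By symmetry q_{Pike} = q_{Kora}; substituting into the reaction function, (4/3)q_{Kora} = 92/3 and q_{Kora} = 23.
P_{Kora} = 195 − 3·23 − 2·23 = 80.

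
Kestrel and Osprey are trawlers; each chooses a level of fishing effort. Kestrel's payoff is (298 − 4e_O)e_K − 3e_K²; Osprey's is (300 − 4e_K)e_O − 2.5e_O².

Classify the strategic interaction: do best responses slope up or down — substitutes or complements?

strategic substitutes

Expanding Kestrel's payoff: 298e_K − 4e_Oe_K − 3e_K².
∂π/∂e_K = 298 − 4e_O − 6e_K = 0, so e_K = 149/3 − (2/3)e_O.
The best-response slope de_K/de_O = −2/3 < 0: the reaction function is downward-sloping, so the choices are strategic substitutes.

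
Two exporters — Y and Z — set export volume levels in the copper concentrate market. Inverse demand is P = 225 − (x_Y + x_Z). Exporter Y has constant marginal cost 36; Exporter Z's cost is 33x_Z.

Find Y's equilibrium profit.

3844

Exporter Y's profit: π = x_Y(225 − (x_Y + x_Z)) − 36x_Y.
∂π/∂x_Y = 189 − 2x_Y − x_Z = 0, so x_Y = 94.5 − 0.5x_Z.
By the same steps for Z: x_Z = 96 − 0.5x_Y.
Plugging x_Z into Y's best response: x_Y = 94.5 − 0.5(96 − 0.5x_Y) ⇒ 0.75x_Y = 46.5, so x_Y = 62.
Then x_Z = 96 − 0.5·62 = 65.
Price P = 225 − 127 = 98.
Y's profit: (98 − 36)·62 = 3844.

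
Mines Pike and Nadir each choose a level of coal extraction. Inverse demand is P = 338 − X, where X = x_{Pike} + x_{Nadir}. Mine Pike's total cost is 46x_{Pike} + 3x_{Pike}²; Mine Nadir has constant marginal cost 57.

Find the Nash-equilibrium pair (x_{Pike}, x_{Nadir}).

20.2, 130.4

Mine Pike's profit: π = x_{Pike}(338 − (x_{Pike} + x_{Nadir})) − 46x_{Pike} − 3x_{Pike}².
∂π/∂x_{Pike} = 292 − 8x_{Pike} − x_{Nadir} = 0, so x_{Pike} = 36.5 − 0.125x_{Nadir}.
For Nadir: ∂π/∂x_{Nadir} = 281 − 2x_{Nadir} − x_{Pike} = 0 ⇒ x_{Nadir} = 140.5 − 0.5x_{Pike}.
Solving the two reaction functions simultaneously: (1 − (−0.125)(−0.5))x_{Pike} = 36.5 − 0.125·140.5, so 0.9375x_{Pike} = 18.9375 and x_{Pike} = 20.2.
Then x_{Nadir} = 140.5 − 0.5·20.2 = 130.4.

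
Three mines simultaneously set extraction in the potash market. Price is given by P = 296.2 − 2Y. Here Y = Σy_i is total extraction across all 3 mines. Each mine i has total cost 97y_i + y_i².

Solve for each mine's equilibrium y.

A representative mine's profit is π_i = y_i(296.2 − 2Y) − 97y_i − y_i², with Y = y_i + Σ_{j≠i} y_j.
First-order condition: 199.2 − 6y_i − 2Σ_{j≠i} y_j = 0.
Imposing symmetry (y_j = y for all j) turns Σ_{j≠i} y_j into 2y, so 199.2 = 10y and y = 19.92.

19.92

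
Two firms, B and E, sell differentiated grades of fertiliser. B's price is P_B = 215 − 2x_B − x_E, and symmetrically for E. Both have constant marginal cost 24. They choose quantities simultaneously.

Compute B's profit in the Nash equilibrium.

Firm B's profit: π = x_B(215 − 2x_B − x_E) − 24x_B.
∂π/∂x_B = 191 − 4x_B − x_E = 0 ⇒ x_B = 47.75 − 0.25x_E.
The game is symmetric, so in equilibrium x_E = x_B: the reaction function gives 1.25x_B = 47.75, hence x_B = 38.2.
P_B = 215 − 2·38.2 − 38.2 = 100.4.
Profit = (100.4 − 24)·38.2 = 2918.48.

2918.48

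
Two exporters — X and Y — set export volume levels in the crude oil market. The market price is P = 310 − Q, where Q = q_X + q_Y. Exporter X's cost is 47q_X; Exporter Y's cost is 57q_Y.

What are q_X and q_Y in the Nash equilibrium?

91, 81

Exporter X's profit: π = q_X(310 − (q_X + q_Y)) − 47q_X.
∂π/∂q_X = 263 − 2q_X − q_Y = 0, so q_X = 131.5 − 0.5q_Y.
By the same steps for Y: q_Y = 126.5 − 0.5q_X.
Plugging q_Y into X's best response: q_X = 131.5 − 0.5(126.5 − 0.5q_X) ⇒ 0.75q_X = 68.25, so q_X = 91.
Then q_Y = 126.5 − 0.5·91 = 81.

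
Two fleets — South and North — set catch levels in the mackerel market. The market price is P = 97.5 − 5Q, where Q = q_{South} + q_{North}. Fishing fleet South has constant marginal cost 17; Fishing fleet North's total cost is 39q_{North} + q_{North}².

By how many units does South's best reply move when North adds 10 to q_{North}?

Fishing fleet South's profit: π = q_{South}(97.5 − 5(q_{South} + q_{North})) − 17q_{South}.
∂π/∂q_{South} = 80.5 − 10q_{South} − 5q_{North} = 0, so q_{South} = 8.05 − 0.5q_{North}.
The reaction-function slope is −0.5, so a 10-unit rise in q_{North} moves q_{South} by −0.5 × 10 = −5. South's best response falls — the actions are strategic substitutes.

-5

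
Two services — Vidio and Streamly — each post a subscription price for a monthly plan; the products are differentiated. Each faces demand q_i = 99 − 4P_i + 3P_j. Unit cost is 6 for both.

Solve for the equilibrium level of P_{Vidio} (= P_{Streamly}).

24.6

Vidio's profit: π = (P_{Vidio} − 6)(99 − 4P_{Vidio} + 3P_{Streamly}).
∂π/∂P_{Vidio} = 123 − 8P_{Vidio} + 3P_{Streamly} = 0 ⇒ P_{Vidio} = 15.375 + 0.375P_{Streamly}.
By symmetry P_{Streamly} = P_{Vidio}; substituting into the reaction function, 0.625P_{Vidio} = 15.375 and P_{Vidio} = 24.6.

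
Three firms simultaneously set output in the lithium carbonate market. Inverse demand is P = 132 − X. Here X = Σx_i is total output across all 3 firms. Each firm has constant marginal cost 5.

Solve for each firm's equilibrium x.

31.75

A representative firm's profit is π_i = x_i(132 − X) − 5x_i, with X = x_i + Σ_{j≠i} x_j.
First-order condition: 127 − 2x_i − Σ_{j≠i} x_j = 0.
Imposing symmetry (x_j = x for all j) turns Σ_{j≠i} x_j into 2x, so 127 = 4x and x = 31.75.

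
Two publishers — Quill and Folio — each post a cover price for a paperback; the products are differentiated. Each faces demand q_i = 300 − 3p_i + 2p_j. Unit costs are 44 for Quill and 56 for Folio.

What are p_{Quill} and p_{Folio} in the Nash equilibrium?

110.25, 114.75

Quill's profit: π = (p_{Quill} − 44)(300 − 3p_{Quill} + 2p_{Folio}).
∂π/∂p_{Quill} = 432 − 6p_{Quill} + 2p_{Folio} = 0 ⇒ p_{Quill} = 72 + (1/3)p_{Folio}.
Similarly p_{Folio} = 78 + (1/3)p_{Quill}.
Solving the two reaction functions simultaneously: (1 − (1/3)(1/3))p_{Quill} = 72 + (1/3)·78, so (8/9)p_{Quill} = 98 and p_{Quill} = 110.25.
Then p_{Folio} = 78 + (1/3)·110.25 = 114.75.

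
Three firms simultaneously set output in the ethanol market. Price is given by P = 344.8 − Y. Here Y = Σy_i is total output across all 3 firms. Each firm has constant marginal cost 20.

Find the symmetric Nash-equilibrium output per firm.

81.2

A representative firm's profit is π_i = y_i(344.8 − Y) − 20y_i, with Y = y_i + Σ_{j≠i} y_j.
First-order condition: 324.8 − 2y_i − Σ_{j≠i} y_j = 0.
With identical firms, set every y_j = y: then 324.8 − 2y − 2y = 0, i.e. y = 324.8/4 = 81.2.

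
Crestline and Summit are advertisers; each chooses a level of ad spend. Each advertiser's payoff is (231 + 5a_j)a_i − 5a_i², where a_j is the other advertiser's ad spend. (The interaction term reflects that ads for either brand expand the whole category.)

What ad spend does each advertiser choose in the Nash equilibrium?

Crestline's payoff is (231 + 5a_S)a_C − 5a_C².
∂π/∂a_C = 231 + 5a_S − 10a_C = 0, so a_C = 23.1 + 0.5a_S.
The game is symmetric, so in equilibrium a_S = a_C: the reaction function gives 0.5a_C = 23.1, hence a_C = 46.2.

46.2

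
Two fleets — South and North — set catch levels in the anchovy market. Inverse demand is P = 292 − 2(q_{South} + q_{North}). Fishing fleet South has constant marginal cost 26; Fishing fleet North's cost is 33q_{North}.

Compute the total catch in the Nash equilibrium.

Fishing fleet South's profit: π = q_{South}(292 − 2(q_{South} + q_{North})) − 26q_{South}.
∂π/∂q_{South} = 266 − 4q_{South} − 2q_{North} = 0, so q_{South} = 66.5 − 0.5q_{North}.
By the same steps for North: q_{North} = 64.75 − 0.5q_{South}.
Substituting the second reaction function into the first: q_{South} = 66.5 − 0.5(64.75 − 0.5q_{South}), which gives 0.75q_{South} = 34.125 ⇒ q_{South} = 45.5.
Then q_{North} = 64.75 − 0.5·45.5 = 42.
Total catch: 45.5 + 42 = 87.5.

87.5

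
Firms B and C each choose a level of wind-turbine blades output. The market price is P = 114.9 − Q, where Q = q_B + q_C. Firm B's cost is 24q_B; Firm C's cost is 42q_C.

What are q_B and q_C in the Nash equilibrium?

36.3, 18.3

Firm B's profit: π = q_B(114.9 − (q_B + q_C)) − 24q_B.
∂π/∂q_B = 90.9 − 2q_B − q_C = 0, so q_B = 45.45 − 0.5q_C.
By the same steps for C: q_C = 36.45 − 0.5q_B.
Plugging q_C into B's best response: q_B = 45.45 − 0.5(36.45 − 0.5q_B) ⇒ 0.75q_B = 27.225, so q_B = 36.3.
Then q_C = 36.45 − 0.5·36.3 = 18.3.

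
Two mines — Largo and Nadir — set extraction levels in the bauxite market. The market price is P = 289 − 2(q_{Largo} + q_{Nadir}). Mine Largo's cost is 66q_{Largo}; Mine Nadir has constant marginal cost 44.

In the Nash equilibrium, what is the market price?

133

Mine Largo's profit: π = q_{Largo}(289 − 2(q_{Largo} + q_{Nadir})) − 66q_{Largo}.
∂π/∂q_{Largo} = 223 − 4q_{Largo} − 2q_{Nadir} = 0, so q_{Largo} = 55.75 − 0.5q_{Nadir}.
By the same steps for Nadir: q_{Nadir} = 61.25 − 0.5q_{Largo}.
Plugging q_{Nadir} into Largo's best response: q_{Largo} = 55.75 − 0.5(61.25 − 0.5q_{Largo}) ⇒ 0.75q_{Largo} = 25.125, so q_{Largo} = 33.5.
Then q_{Nadir} = 61.25 − 0.5·33.5 = 44.5.
Equilibrium price: P = 289 − 2·78 = 133.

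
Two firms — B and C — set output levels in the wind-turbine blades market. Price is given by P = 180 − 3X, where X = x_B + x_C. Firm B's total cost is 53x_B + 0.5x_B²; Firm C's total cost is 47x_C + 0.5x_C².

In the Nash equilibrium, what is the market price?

102

Firm B's profit: π = x_B(180 − 3(x_B + x_C)) − 53x_B − 0.5x_B².
∂π/∂x_B = 127 − 7x_B − 3x_C = 0, so x_B = 127/7 − (3/7)x_C.
By the same steps for C: x_C = 19 − (3/7)x_B.
Substituting the second reaction function into the first: x_B = 127/7 − (3/7)(19 − (3/7)x_B), which gives (40/49)x_B = 10 ⇒ x_B = 12.25.
Then x_C = 19 − (3/7)·12.25 = 13.75.
Equilibrium price: P = 180 − 3·26 = 102.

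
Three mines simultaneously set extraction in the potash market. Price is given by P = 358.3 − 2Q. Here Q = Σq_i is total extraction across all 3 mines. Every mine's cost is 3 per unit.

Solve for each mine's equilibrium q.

44.4125

A representative mine's profit is π_i = q_i(358.3 − 2Q) − 3q_i, with Q = q_i + Σ_{j≠i} q_j.
First-order condition: 355.3 − 4q_i − 2Σ_{j≠i} q_j = 0.
Imposing symmetry (q_j = q for all j) turns Σ_{j≠i} q_j into 2q, so 355.3 = 8q and q = 44.4125.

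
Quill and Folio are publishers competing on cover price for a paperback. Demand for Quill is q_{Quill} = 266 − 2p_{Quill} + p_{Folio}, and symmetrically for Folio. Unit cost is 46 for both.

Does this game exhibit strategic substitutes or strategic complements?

Quill's profit: π = (p_{Quill} − 46)(266 − 2p_{Quill} + p_{Folio}).
∂π/∂p_{Quill} = 358 − 4p_{Quill} + p_{Folio} = 0 ⇒ p_{Quill} = 89.5 + 0.25p_{Folio}.
The best-response slope dp_{Quill}/dp_{Folio} = 0.25 > 0: the reaction function is upward-sloping, so the choices are strategic complements.

strategic complements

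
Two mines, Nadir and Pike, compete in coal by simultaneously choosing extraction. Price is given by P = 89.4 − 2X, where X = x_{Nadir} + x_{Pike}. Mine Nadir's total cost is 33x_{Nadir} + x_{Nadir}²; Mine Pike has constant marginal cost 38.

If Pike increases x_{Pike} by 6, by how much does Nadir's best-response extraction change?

Mine Nadir's profit: π = x_{Nadir}(89.4 − 2(x_{Nadir} + x_{Pike})) − 33x_{Nadir} − x_{Nadir}².
∂π/∂x_{Nadir} = 56.4 − 6x_{Nadir} − 2x_{Pike} = 0, so x_{Nadir} = 9.4 − (1/3)x_{Pike}.
The reaction-function slope is −1/3, so a 6-unit rise in x_{Pike} moves x_{Nadir} by −1/3 × 6 = −2. Nadir's best response falls — the actions are strategic substitutes.

-2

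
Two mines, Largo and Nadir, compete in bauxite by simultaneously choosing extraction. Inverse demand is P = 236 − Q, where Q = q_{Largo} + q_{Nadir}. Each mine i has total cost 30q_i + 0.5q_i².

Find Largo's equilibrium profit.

Mine Largo's profit: π = q_{Largo}(236 − (q_{Largo} + q_{Nadir})) − 30q_{Largo} − 0.5q_{Largo}².
∂π/∂q_{Largo} = 206 − 3q_{Largo} − q_{Nadir} = 0, so q_{Largo} = 206/3 − (1/3)q_{Nadir}.
The game is symmetric, so in equilibrium q_{Nadir} = q_{Largo}: the reaction function gives (4/3)q_{Largo} = 206/3, hence q_{Largo} = 51.5.
Price P = 236 − 103 = 133.
Largo's profit: (133 − 30)·51.5 − 0.5(51.5)² = 3978.375.

3978.375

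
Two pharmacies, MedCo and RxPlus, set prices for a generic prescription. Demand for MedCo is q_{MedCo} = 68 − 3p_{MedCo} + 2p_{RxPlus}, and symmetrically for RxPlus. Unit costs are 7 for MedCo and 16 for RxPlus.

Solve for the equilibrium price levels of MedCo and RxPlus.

23.9375, 27.3125

MedCo's profit: π = (p_{MedCo} − 7)(68 − 3p_{MedCo} + 2p_{RxPlus}).
∂π/∂p_{MedCo} = 89 − 6p_{MedCo} + 2p_{RxPlus} = 0 ⇒ p_{MedCo} = 89/6 + (1/3)p_{RxPlus}.
Similarly p_{RxPlus} = 58/3 + (1/3)p_{MedCo}.
Solving the two reaction functions simultaneously: (1 − (1/3)(1/3))p_{MedCo} = 89/6 + (1/3)·(58/3), so (8/9)p_{MedCo} = 383/18 and p_{MedCo} = 23.9375.
Then p_{RxPlus} = 58/3 + (1/3)·23.9375 = 27.3125.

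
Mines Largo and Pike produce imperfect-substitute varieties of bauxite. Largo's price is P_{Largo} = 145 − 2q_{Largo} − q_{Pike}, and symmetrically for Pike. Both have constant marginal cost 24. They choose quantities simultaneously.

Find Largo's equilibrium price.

72.4

Mine Largo's profit: π = q_{Largo}(145 − 2q_{Largo} − q_{Pike}) − 24q_{Largo}.
∂π/∂q_{Largo} = 121 − 4q_{Largo} − q_{Pike} = 0 ⇒ q_{Largo} = 30.25 − 0.25q_{Pike}.
Setting q_{Largo} = q_{Pike} in the reaction function: q_{Largo} = 30.25 − 0.25q_{Largo}, so q_{Largo} = 30.25 / 1.25 = 24.2.
P_{Largo} = 145 − 2·24.2 − 24.2 = 72.4.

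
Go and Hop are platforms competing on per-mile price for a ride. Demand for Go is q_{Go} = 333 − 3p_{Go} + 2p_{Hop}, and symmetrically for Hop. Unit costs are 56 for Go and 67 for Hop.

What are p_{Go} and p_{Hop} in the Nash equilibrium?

127.3125, 131.4375

Go's profit: π = (p_{Go} − 56)(333 − 3p_{Go} + 2p_{Hop}).
∂π/∂p_{Go} = 501 − 6p_{Go} + 2p_{Hop} = 0 ⇒ p_{Go} = 83.5 + (1/3)p_{Hop}.
Similarly p_{Hop} = 89 + (1/3)p_{Go}.
Solving the two reaction functions simultaneously: (1 − (1/3)(1/3))p_{Go} = 83.5 + (1/3)·89, so (8/9)p_{Go} = 679/6 and p_{Go} = 127.3125.
Then p_{Hop} = 89 + (1/3)·127.3125 = 131.4375.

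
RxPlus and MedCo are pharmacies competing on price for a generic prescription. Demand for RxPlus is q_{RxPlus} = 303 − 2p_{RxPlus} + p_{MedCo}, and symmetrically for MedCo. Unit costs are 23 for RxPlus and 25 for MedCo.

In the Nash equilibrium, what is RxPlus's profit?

RxPlus's profit: π = (p_{RxPlus} − 23)(303 − 2p_{RxPlus} + p_{MedCo}).
∂π/∂p_{RxPlus} = 349 − 4p_{RxPlus} + p_{MedCo} = 0 ⇒ p_{RxPlus} = 87.25 + 0.25p_{MedCo}.
Similarly p_{MedCo} = 88.25 + 0.25p_{RxPlus}.
Substituting the second reaction function into the first: p_{RxPlus} = 87.25 + 0.25(88.25 + 0.25p_{RxPlus}), which gives 0.9375p_{RxPlus} = 109.3125 ⇒ p_{RxPlus} = 116.6.
Then p_{MedCo} = 88.25 + 0.25·116.6 = 117.4.
q_{RxPlus} = 303 − 2·116.6 + 117.4 = 187.2.
Profit = (116.6 − 23)·187.2 = 17521.92.

17521.92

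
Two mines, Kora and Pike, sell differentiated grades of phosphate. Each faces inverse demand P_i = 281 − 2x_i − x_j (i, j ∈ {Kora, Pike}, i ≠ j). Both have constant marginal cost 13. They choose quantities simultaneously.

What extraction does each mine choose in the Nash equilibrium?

53.6

Mine Kora's profit: π = x_{Kora}(281 − 2x_{Kora} − x_{Pike}) − 13x_{Kora}.
∂π/∂x_{Kora} = 268 − 4x_{Kora} − x_{Pike} = 0 ⇒ x_{Kora} = 67 − 0.25x_{Pike}.
Setting x_{Kora} = x_{Pike} in the reaction function: x_{Kora} = 67 − 0.25x_{Kora}, so x_{Kora} = 67 / 1.25 = 53.6.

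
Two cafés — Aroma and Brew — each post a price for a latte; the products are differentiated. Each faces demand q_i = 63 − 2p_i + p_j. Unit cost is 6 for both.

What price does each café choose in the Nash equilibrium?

25

Aroma's profit: π = (p_{Aroma} − 6)(63 − 2p_{Aroma} + p_{Brew}).
∂π/∂p_{Aroma} = 75 − 4p_{Aroma} + p_{Brew} = 0 ⇒ p_{Aroma} = 18.75 + 0.25p_{Brew}.
By symmetry p_{Brew} = p_{Aroma}; substituting into the reaction function, 0.75p_{Aroma} = 18.75 and p_{Aroma} = 25.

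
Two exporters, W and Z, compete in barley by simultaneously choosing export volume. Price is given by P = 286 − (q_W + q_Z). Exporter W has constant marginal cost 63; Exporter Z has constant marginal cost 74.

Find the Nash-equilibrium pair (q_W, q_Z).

Exporter W's profit: π = q_W(286 − (q_W + q_Z)) − 63q_W.
∂π/∂q_W = 223 − 2q_W − q_Z = 0, so q_W = 111.5 − 0.5q_Z.
By the same steps for Z: q_Z = 106 − 0.5q_W.
Solving the two reaction functions simultaneously: (1 − (−0.5)(−0.5))q_W = 111.5 − 0.5·106, so 0.75q_W = 58.5 and q_W = 78.
Then q_Z = 106 − 0.5·78 = 67.

78, 67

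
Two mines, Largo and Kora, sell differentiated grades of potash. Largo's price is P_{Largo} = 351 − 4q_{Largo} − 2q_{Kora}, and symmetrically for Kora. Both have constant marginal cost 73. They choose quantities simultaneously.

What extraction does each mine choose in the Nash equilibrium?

27.8

Mine Largo's profit: π = q_{Largo}(351 − 4q_{Largo} − 2q_{Kora}) − 73q_{Largo}.
∂π/∂q_{Largo} = 278 − 8q_{Largo} − 2q_{Kora} = 0 ⇒ q_{Largo} = 34.75 − 0.25q_{Kora}.
The game is symmetric, so in equilibrium q_{Kora} = q_{Largo}: the reaction function gives 1.25q_{Largo} = 34.75, hence q_{Largo} = 27.8.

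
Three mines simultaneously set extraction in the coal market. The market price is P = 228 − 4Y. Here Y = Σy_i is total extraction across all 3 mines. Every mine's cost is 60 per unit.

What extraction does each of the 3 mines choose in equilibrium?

10.5

A representative mine's profit is π_i = y_i(228 − 4Y) − 60y_i, with Y = y_i + Σ_{j≠i} y_j.
First-order condition: 168 − 8y_i − 4Σ_{j≠i} y_j = 0.
Imposing symmetry (y_j = y for all j) turns Σ_{j≠i} y_j into 2y, so 168 = 16y and y = 10.5.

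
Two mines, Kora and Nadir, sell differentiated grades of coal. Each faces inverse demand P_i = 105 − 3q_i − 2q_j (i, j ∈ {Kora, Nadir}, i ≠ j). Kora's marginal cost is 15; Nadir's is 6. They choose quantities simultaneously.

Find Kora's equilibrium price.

Mine Kora's profit: π = q_{Kora}(105 − 3q_{Kora} − 2q_{Nadir}) − 15q_{Kora}.
∂π/∂q_{Kora} = 90 − 6q_{Kora} − 2q_{Nadir} = 0 ⇒ q_{Kora} = 15 − (1/3)q_{Nadir}.
Similarly q_{Nadir} = 16.5 − (1/3)q_{Kora}.
Substituting the second reaction function into the first: q_{Kora} = 15 − (1/3)(16.5 − (1/3)q_{Kora}), which gives (8/9)q_{Kora} = 9.5 ⇒ q_{Kora} = 10.6875.
Then q_{Nadir} = 16.5 − (1/3)·10.6875 = 12.9375.
P_{Kora} = 105 − 3·10.6875 − 2·12.9375 = 47.0625.

47.0625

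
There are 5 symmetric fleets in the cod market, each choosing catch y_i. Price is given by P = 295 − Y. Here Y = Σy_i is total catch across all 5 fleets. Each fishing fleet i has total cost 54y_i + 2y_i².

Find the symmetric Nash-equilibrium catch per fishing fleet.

24.1

A representative fishing fleet's profit is π_i = y_i(295 − Y) − 54y_i − 2y_i², with Y = y_i + Σ_{j≠i} y_j.
First-order condition: 241 − 6y_i − Σ_{j≠i} y_j = 0.
Imposing symmetry (y_j = y for all j) turns Σ_{j≠i} y_j into 4y, so 241 = 10y and y = 24.1.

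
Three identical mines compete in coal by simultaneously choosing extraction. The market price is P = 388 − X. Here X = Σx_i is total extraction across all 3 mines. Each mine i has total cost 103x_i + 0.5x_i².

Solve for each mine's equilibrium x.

57

A representative mine's profit is π_i = x_i(388 − X) − 103x_i − 0.5x_i², with X = x_i + Σ_{j≠i} x_j.
First-order condition: 285 − 3x_i − Σ_{j≠i} x_j = 0.
Imposing symmetry (x_j = x for all j) turns Σ_{j≠i} x_j into 2x, so 285 = 5x and x = 57.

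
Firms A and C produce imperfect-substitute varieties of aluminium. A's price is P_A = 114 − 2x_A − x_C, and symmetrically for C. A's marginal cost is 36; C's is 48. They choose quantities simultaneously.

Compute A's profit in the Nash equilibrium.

Firm A's profit: π = x_A(114 − 2x_A − x_C) − 36x_A.
∂π/∂x_A = 78 − 4x_A − x_C = 0 ⇒ x_A = 19.5 − 0.25x_C.
Similarly x_C = 16.5 − 0.25x_A.
Plugging x_C into A's best response: x_A = 19.5 − 0.25(16.5 − 0.25x_A) ⇒ 0.9375x_A = 15.375, so x_A = 16.4.
Then x_C = 16.5 − 0.25·16.4 = 12.4.
P_A = 114 − 2·16.4 − 12.4 = 68.8.
Profit = (68.8 − 36)·16.4 = 537.92.

537.92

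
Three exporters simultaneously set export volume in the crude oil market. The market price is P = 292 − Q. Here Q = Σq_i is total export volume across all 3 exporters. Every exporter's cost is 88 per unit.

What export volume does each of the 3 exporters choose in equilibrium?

A representative exporter's profit is π_i = q_i(292 − Q) − 88q_i, with Q = q_i + Σ_{j≠i} q_j.
First-order condition: 204 − 2q_i − Σ_{j≠i} q_j = 0.
In a symmetric equilibrium every exporter chooses the same q, so Σ_{j≠i} q_j = 2q. The condition becomes 204 − 4q = 0, giving q = 204/4 = 51.

51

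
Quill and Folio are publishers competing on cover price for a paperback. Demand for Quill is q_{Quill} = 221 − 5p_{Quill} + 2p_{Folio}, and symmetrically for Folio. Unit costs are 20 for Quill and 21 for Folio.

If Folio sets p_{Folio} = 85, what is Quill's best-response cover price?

Quill's profit: π = (p_{Quill} − 20)(221 − 5p_{Quill} + 2p_{Folio}).
∂π/∂p_{Quill} = 321 − 10p_{Quill} + 2p_{Folio} = 0 ⇒ p_{Quill} = 32.1 + 0.2p_{Folio}.
At p_{Folio} = 85: p_{Quill} = 32.1 + 0.2·85 = 49.1.

49.1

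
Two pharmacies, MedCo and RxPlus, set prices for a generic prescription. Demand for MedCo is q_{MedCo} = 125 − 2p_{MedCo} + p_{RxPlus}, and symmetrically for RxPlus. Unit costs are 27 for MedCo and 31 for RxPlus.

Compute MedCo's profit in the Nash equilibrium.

2204.48

MedCo's profit: π = (p_{MedCo} − 27)(125 − 2p_{MedCo} + p_{RxPlus}).
∂π/∂p_{MedCo} = 179 − 4p_{MedCo} + p_{RxPlus} = 0 ⇒ p_{MedCo} = 44.75 + 0.25p_{RxPlus}.
Similarly p_{RxPlus} = 46.75 + 0.25p_{MedCo}.
Plugging p_{RxPlus} into MedCo's best response: p_{MedCo} = 44.75 + 0.25(46.75 + 0.25p_{MedCo}) ⇒ 0.9375p_{MedCo} = 56.4375, so p_{MedCo} = 60.2.
Then p_{RxPlus} = 46.75 + 0.25·60.2 = 61.8.
q_{MedCo} = 125 − 2·60.2 + 61.8 = 66.4.
Profit = (60.2 − 27)·66.4 = 2204.48.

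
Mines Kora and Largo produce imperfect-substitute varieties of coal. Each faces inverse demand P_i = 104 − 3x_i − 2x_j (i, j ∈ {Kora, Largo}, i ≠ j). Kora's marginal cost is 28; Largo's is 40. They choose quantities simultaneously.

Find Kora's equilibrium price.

58.75

Mine Kora's profit: π = x_{Kora}(104 − 3x_{Kora} − 2x_{Largo}) − 28x_{Kora}.
∂π/∂x_{Kora} = 76 − 6x_{Kora} − 2x_{Largo} = 0 ⇒ x_{Kora} = 38/3 − (1/3)x_{Largo}.
Similarly x_{Largo} = 32/3 − (1/3)x_{Kora}.
Substituting the second reaction function into the first: x_{Kora} = 38/3 − (1/3)(32/3 − (1/3)x_{Kora}), which gives (8/9)x_{Kora} = 82/9 ⇒ x_{Kora} = 10.25.
Then x_{Largo} = 32/3 − (1/3)·10.25 = 7.25.
P_{Kora} = 104 − 3·10.25 − 2·7.25 = 58.75.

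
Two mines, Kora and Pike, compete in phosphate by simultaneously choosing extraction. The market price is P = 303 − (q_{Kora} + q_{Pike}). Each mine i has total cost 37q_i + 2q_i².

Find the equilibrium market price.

Mine Kora's profit: π = q_{Kora}(303 − (q_{Kora} + q_{Pike})) − 37q_{Kora} − 2q_{Kora}².
∂π/∂q_{Kora} = 266 − 6q_{Kora} − q_{Pike} = 0, so q_{Kora} = 133/3 − (1/6)q_{Pike}.
By symmetry q_{Pike} = q_{Kora}; substituting into the reaction function, (7/6)q_{Kora} = 133/3 and q_{Kora} = 38.
Equilibrium price: P = 303 − 76 = 227.

227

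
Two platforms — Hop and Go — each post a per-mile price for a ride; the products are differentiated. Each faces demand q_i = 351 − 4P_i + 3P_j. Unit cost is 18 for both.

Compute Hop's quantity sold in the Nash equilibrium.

266.4

Hop's profit: π = (P_{Hop} − 18)(351 − 4P_{Hop} + 3P_{Go}).
∂π/∂P_{Hop} = 423 − 8P_{Hop} + 3P_{Go} = 0 ⇒ P_{Hop} = 52.875 + 0.375P_{Go}.
The game is symmetric, so in equilibrium P_{Go} = P_{Hop}: the reaction function gives 0.625P_{Hop} = 52.875, hence P_{Hop} = 84.6.
q_{Hop} = 351 − 4·84.6 + 3·84.6 = 266.4.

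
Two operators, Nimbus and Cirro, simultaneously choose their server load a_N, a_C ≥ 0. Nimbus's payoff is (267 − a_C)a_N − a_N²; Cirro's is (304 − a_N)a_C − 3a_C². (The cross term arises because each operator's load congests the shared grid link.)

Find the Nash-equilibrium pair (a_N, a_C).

Expanding Nimbus's payoff: 267a_N − a_Ca_N − a_N².
∂π/∂a_N = 267 − a_C − 2a_N = 0, so a_N = 133.5 − 0.5a_C.
Likewise for Cirro: a_C = 152/3 − (1/6)a_N.
Solving the two reaction functions simultaneously: (1 − (−0.5)(−1/6))a_N = 133.5 − 0.5·(152/3), so (11/12)a_N = 649/6 and a_N = 118.
Then a_C = 152/3 − (1/6)·118 = 31.

118, 31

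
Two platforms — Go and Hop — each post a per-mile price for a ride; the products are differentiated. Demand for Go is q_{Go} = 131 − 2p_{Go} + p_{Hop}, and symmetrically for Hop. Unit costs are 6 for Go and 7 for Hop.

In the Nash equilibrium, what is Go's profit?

3494.48

Go's profit: π = (p_{Go} − 6)(131 − 2p_{Go} + p_{Hop}).
∂π/∂p_{Go} = 143 − 4p_{Go} + p_{Hop} = 0 ⇒ p_{Go} = 35.75 + 0.25p_{Hop}.
Similarly p_{Hop} = 36.25 + 0.25p_{Go}.
Substituting the second reaction function into the first: p_{Go} = 35.75 + 0.25(36.25 + 0.25p_{Go}), which gives 0.9375p_{Go} = 44.8125 ⇒ p_{Go} = 47.8.
Then p_{Hop} = 36.25 + 0.25·47.8 = 48.2.
q_{Go} = 131 − 2·47.8 + 48.2 = 83.6.
Profit = (47.8 − 6)·83.6 = 3494.48.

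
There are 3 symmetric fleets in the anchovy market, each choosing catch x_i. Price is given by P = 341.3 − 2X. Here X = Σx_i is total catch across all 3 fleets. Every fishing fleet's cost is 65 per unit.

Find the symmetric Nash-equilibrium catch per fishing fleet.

34.5375

A representative fishing fleet's profit is π_i = x_i(341.3 − 2X) − 65x_i, with X = x_i + Σ_{j≠i} x_j.
First-order condition: 276.3 − 4x_i − 2Σ_{j≠i} x_j = 0.
With identical fishing fleets, set every x_j = x: then 276.3 − 4x − 4x = 0, i.e. x = 276.3/8 = 34.5375.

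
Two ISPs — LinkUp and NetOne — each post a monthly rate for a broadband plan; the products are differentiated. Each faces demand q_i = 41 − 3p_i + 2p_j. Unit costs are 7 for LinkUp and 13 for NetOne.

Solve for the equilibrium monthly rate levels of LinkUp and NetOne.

LinkUp's profit: π = (p_{LinkUp} − 7)(41 − 3p_{LinkUp} + 2p_{NetOne}).
∂π/∂p_{LinkUp} = 62 − 6p_{LinkUp} + 2p_{NetOne} = 0 ⇒ p_{LinkUp} = 31/3 + (1/3)p_{NetOne}.
Similarly p_{NetOne} = 40/3 + (1/3)p_{LinkUp}.
Plugging p_{NetOne} into LinkUp's best response: p_{LinkUp} = 31/3 + (1/3)(40/3 + (1/3)p_{LinkUp}) ⇒ (8/9)p_{LinkUp} = 133/9, so p_{LinkUp} = 16.625.
Then p_{NetOne} = 40/3 + (1/3)·16.625 = 18.875.

16.625, 18.875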